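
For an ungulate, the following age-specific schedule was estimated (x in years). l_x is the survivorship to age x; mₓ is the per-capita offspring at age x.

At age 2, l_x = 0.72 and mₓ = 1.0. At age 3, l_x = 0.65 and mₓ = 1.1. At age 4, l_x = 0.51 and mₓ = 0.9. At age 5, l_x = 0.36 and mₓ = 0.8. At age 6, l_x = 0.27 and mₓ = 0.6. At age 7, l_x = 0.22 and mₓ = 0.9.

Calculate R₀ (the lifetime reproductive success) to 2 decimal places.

2.54

R₀ = Σ l_x mₓ:
  age 2: 0.72 × 1.0 = 0.7200
  age 3: 0.65 × 1.1 = 0.7150
  age 4: 0.51 × 0.9 = 0.4590
  age 5: 0.36 × 0.8 = 0.2880
  age 6: 0.27 × 0.6 = 0.1620
  age 7: 0.22 × 0.9 = 0.1980
R₀ = 0.7200 + 0.7150 + 0.4590 + 0.2880 + 0.1620 + 0.1980 = 2.5420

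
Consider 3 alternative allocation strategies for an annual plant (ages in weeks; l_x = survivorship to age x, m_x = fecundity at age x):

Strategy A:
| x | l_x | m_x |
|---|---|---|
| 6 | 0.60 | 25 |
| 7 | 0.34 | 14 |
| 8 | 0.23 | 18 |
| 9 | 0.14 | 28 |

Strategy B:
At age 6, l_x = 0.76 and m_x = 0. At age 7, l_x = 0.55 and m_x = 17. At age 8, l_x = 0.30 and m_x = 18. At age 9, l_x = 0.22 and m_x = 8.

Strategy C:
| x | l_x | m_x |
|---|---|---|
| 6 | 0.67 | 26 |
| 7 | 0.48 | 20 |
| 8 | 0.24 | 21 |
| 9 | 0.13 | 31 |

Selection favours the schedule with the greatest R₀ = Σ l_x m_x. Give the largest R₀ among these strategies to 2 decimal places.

36.09

Strategy A: R₀ = 0.60×25 + 0.34×14 + 0.23×18 + 0.14×28 = 27.8200
Strategy B: R₀ = 0.76×0 + 0.55×17 + 0.30×18 + 0.22×8 = 16.5100
Strategy C: R₀ = 0.67×26 + 0.48×20 + 0.24×21 + 0.13×31 = 36.0900
Highest R₀: strategy C with 36.0900.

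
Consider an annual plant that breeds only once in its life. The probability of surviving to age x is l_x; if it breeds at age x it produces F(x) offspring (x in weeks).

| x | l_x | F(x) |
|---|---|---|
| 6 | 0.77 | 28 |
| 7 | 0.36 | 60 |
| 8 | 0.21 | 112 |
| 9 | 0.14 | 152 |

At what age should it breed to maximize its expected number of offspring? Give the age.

8

Expected offspring if breeding at age x = l_x × F(x):
  age 6: 0.77 × 28 = 21.560
  age 7: 0.36 × 60 = 21.600
  age 8: 0.21 × 112 = 23.520
  age 9: 0.14 × 152 = 21.280
Maximum at age 8 (23.520).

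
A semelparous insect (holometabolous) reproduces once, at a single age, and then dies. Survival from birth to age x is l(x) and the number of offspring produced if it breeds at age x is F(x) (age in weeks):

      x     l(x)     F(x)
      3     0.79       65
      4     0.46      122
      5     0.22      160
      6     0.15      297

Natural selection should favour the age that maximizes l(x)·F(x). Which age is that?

Expected offspring if breeding at age x = l(x) × F(x):
  age 3: 0.79 × 65 = 51.350
  age 4: 0.46 × 122 = 56.120
  age 5: 0.22 × 160 = 35.200
  age 6: 0.15 × 297 = 44.550
Maximum at age 4 (56.120).

4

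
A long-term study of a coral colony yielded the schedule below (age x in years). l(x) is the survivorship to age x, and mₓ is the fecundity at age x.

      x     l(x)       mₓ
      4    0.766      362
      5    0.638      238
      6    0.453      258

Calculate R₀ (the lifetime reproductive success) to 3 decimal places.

546.010

R₀ = Σ l(x) mₓ:
  age 4: 0.766 × 362 = 277.2920
  age 5: 0.638 × 238 = 151.8440
  age 6: 0.453 × 258 = 116.8740
R₀ = 277.2920 + 151.8440 + 116.8740 = 546.0100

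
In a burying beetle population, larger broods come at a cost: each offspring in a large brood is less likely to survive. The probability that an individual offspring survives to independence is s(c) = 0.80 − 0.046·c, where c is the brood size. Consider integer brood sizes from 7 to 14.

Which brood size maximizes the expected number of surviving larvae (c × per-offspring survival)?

9

Expected surviving larvae = c × s(c):
  c=7: 7 × 0.478 = 3.346
  c=8: 8 × 0.432 = 3.456
  c=9: 9 × 0.386 = 3.474
  c=10: 10 × 0.340 = 3.400
  c=11: 11 × 0.294 = 3.234
  c=12: 12 × 0.248 = 2.976
  c=13: 13 × 0.202 = 2.626
  c=14: 14 × 0.156 = 2.184
Maximum at c = 9 (3.474 surviving larvae).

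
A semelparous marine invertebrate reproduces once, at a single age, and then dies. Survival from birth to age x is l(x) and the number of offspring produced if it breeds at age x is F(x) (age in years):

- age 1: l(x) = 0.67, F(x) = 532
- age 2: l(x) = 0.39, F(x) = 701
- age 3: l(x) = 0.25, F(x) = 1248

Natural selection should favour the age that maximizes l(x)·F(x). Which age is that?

1

Expected offspring if breeding at age x = l(x) × F(x):
  age 1: 0.67 × 532 = 356.440
  age 2: 0.39 × 701 = 273.390
  age 3: 0.25 × 1248 = 312.000
Maximum at age 1 (356.440).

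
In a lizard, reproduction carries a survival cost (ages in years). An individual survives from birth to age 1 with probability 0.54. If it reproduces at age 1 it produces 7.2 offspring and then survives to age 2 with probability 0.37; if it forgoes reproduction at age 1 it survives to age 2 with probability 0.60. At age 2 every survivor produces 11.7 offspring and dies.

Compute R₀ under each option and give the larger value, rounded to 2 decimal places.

6.23

breed at age 1: R₀ = 0.54 × (7.2 + 0.37 × 11.7) = 0.54 × 11.5290 = 6.2257
delay to age 2: R₀ = 0.54 × (0.60 × 11.7) = 0.54 × 7.0200 = 3.7908
Higher: breed at age 1 (6.2257).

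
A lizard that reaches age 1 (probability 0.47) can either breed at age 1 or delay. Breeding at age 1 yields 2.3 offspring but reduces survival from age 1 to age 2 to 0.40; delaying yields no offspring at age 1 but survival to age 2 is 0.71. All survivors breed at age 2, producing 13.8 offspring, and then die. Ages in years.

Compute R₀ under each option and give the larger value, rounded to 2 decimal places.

4.61

breed at age 1: R₀ = 0.47 × (2.3 + 0.40 × 13.8) = 0.47 × 7.8200 = 3.6754
delay to age 2: R₀ = 0.47 × (0.71 × 13.8) = 0.47 × 9.7980 = 4.6051
Higher: delay to age 2 (4.6051).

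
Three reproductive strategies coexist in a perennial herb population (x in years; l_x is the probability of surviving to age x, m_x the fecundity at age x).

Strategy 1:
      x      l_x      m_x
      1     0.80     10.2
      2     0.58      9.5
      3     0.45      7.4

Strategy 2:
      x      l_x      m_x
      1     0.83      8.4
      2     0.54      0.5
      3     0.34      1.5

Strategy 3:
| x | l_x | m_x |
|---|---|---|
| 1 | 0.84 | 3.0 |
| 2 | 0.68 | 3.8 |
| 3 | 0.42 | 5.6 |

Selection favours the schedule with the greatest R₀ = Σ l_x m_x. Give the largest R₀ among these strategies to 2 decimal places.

17.00

Strategy 1: R₀ = 0.80×10.2 + 0.58×9.5 + 0.45×7.4 = 17.0000
Strategy 2: R₀ = 0.83×8.4 + 0.54×0.5 + 0.34×1.5 = 7.7520
Strategy 3: R₀ = 0.84×3.0 + 0.68×3.8 + 0.42×5.6 = 7.4560
Highest R₀: strategy 1 with 17.0000.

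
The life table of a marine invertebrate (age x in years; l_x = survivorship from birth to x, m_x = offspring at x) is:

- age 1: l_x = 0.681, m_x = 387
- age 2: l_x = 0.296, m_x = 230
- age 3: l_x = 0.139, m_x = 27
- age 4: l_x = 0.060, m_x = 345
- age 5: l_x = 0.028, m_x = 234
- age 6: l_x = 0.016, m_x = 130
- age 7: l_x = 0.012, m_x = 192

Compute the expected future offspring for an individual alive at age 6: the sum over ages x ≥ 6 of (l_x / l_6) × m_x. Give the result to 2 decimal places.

274.00

l_6 = 0.016. Conditional survival from age 6 to x is l_x / l_6.
  x=6: (0.016/0.016) × 130 = 130.0000
  x=7: (0.012/0.016) × 192 = 144.0000
Sum = 130.0000 + 144.0000 = 274.0000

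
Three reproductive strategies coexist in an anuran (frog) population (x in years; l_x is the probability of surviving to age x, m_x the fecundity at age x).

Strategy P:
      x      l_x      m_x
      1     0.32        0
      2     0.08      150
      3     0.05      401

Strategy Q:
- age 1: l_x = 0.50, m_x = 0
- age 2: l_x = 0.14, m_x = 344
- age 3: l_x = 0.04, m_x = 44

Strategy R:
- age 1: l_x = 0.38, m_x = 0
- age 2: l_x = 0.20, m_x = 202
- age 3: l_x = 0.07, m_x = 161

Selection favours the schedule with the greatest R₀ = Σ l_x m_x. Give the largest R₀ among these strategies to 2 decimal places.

51.67

Strategy P: R₀ = 0.32×0 + 0.08×150 + 0.05×401 = 32.0500
Strategy Q: R₀ = 0.50×0 + 0.14×344 + 0.04×44 = 49.9200
Strategy R: R₀ = 0.38×0 + 0.20×202 + 0.07×161 = 51.6700
Highest R₀: strategy R with 51.6700.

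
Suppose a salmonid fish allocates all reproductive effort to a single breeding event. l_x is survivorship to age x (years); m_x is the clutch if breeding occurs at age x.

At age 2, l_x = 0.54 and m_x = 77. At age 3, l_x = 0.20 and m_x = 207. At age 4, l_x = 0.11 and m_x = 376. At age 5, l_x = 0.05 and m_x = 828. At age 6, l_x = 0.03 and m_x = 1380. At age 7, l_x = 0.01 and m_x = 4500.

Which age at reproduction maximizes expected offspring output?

7

Expected offspring if breeding at age x = l_x × m_x:
  age 2: 0.54 × 77 = 41.580
  age 3: 0.20 × 207 = 41.400
  age 4: 0.11 × 376 = 41.360
  age 5: 0.05 × 828 = 41.400
  age 6: 0.03 × 1380 = 41.400
  age 7: 0.01 × 4500 = 45.000
Maximum at age 7 (45.000).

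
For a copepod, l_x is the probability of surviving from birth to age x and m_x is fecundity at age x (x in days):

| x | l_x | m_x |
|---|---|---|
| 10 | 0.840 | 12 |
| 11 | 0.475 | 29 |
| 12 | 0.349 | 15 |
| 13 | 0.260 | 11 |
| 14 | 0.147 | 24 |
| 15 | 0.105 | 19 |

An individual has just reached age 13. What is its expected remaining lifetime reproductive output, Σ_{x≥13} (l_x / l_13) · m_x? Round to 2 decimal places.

l_13 = 0.260. Conditional survival from age 13 to x is l_x / l_13.
  x=13: (0.260/0.260) × 11 = 11.0000
  x=14: (0.147/0.260) × 24 = 13.5692
  x=15: (0.105/0.260) × 19 = 7.6731
Sum = 11.0000 + 13.5692 + 7.6731 = 32.2423

32.24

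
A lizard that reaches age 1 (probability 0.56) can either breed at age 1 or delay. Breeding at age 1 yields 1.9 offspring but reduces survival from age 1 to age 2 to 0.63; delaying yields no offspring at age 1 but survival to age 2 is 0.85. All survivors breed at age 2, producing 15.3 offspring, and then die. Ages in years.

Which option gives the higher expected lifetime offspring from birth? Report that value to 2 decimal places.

7.28

breed at age 1: R₀ = 0.56 × (1.9 + 0.63 × 15.3) = 0.56 × 11.5390 = 6.4618
delay to age 2: R₀ = 0.56 × (0.85 × 15.3) = 0.56 × 13.0050 = 7.2828
Higher: delay to age 2 (7.2828).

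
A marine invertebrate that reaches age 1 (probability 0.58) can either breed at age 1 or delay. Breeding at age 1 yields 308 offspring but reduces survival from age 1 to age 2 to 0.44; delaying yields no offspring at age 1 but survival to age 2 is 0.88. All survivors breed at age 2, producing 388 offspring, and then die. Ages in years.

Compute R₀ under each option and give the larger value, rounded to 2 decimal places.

breed at age 1: R₀ = 0.58 × (308 + 0.44 × 388) = 0.58 × 478.7200 = 277.6576
delay to age 2: R₀ = 0.58 × (0.88 × 388) = 0.58 × 341.4400 = 198.0352
Higher: breed at age 1 (277.6576).

277.66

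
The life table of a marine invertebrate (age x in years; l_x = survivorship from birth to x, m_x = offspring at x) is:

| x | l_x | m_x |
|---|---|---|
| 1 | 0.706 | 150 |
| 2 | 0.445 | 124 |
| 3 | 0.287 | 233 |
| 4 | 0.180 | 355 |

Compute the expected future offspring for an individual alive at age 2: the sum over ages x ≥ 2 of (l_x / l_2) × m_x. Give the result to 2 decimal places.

417.87

l_2 = 0.445. Conditional survival from age 2 to x is l_x / l_2.
  x=2: (0.445/0.445) × 124 = 124.0000
  x=3: (0.287/0.445) × 233 = 150.2719
  x=4: (0.180/0.445) × 355 = 143.5955
Sum = 124.0000 + 150.2719 + 143.5955 = 417.8674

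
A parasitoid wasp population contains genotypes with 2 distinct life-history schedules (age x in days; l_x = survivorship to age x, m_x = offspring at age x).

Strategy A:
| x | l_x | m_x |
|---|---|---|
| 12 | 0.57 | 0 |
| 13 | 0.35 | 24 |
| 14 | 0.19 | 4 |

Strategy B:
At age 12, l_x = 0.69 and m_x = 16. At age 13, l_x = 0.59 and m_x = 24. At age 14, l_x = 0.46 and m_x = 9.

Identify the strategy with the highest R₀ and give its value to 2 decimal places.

Strategy A: R₀ = 0.57×0 + 0.35×24 + 0.19×4 = 9.1600
Strategy B: R₀ = 0.69×16 + 0.59×24 + 0.46×9 = 29.3400
Highest R₀: strategy B with 29.3400.

29.34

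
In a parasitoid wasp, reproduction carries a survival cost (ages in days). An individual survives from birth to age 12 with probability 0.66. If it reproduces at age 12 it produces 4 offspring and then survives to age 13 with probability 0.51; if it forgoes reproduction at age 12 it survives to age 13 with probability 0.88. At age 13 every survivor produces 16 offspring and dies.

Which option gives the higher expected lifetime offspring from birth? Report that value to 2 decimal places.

9.29

breed at age 12: R₀ = 0.66 × (4 + 0.51 × 16) = 0.66 × 12.1600 = 8.0256
delay to age 13: R₀ = 0.66 × (0.88 × 16) = 0.66 × 14.0800 = 9.2928
Higher: delay to age 13 (9.2928).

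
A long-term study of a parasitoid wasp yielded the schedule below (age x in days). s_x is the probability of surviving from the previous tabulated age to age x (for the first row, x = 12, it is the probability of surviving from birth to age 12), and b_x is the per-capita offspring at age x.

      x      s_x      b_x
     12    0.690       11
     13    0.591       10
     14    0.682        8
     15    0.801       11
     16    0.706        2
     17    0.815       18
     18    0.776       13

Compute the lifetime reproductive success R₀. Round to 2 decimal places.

20.26

Survivorship from birth: l_x = s_12·s_13·…·s_x.
  l_12 = 0.69000
  l_13 = 0.40779
  l_14 = 0.27811
  l_15 = 0.22277
  l_16 = 0.15727
  l_17 = 0.12818
  l_18 = 0.09947
R₀ = Σ l_x b_x:
  age 12: 0.69000 × 11 = 7.5900
  age 13: 0.40779 × 10 = 4.0779
  age 14: 0.27811 × 8 = 2.2249
  age 15: 0.22277 × 11 = 2.4505
  age 16: 0.15727 × 2 = 0.3145
  age 17: 0.12818 × 18 = 2.3072
  age 18: 0.09947 × 13 = 1.2931
R₀ = 7.5900 + 4.0779 + 2.2249 + 2.4505 + 0.3145 + 2.3072 + 1.2931 = 20.2581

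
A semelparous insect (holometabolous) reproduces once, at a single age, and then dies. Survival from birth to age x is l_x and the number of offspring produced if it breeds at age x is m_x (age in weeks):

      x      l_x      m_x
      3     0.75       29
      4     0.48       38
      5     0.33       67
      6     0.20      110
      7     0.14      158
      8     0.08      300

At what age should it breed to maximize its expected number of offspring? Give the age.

Expected offspring if breeding at age x = l_x × m_x:
  age 3: 0.75 × 29 = 21.750
  age 4: 0.48 × 38 = 18.240
  age 5: 0.33 × 67 = 22.110
  age 6: 0.20 × 110 = 22.000
  age 7: 0.14 × 158 = 22.120
  age 8: 0.08 × 300 = 24.000
Maximum at age 8 (24.000).

8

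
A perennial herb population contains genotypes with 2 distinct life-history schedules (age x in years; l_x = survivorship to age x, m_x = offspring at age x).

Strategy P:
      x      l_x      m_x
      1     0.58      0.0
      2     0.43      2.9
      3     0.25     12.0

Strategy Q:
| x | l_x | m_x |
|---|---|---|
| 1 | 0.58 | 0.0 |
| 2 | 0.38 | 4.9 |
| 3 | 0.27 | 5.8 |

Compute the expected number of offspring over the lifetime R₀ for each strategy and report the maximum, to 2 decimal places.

Strategy P: R₀ = 0.58×0.0 + 0.43×2.9 + 0.25×12.0 = 4.2470
Strategy Q: R₀ = 0.58×0.0 + 0.38×4.9 + 0.27×5.8 = 3.4280
Highest R₀: strategy P with 4.2470.

4.25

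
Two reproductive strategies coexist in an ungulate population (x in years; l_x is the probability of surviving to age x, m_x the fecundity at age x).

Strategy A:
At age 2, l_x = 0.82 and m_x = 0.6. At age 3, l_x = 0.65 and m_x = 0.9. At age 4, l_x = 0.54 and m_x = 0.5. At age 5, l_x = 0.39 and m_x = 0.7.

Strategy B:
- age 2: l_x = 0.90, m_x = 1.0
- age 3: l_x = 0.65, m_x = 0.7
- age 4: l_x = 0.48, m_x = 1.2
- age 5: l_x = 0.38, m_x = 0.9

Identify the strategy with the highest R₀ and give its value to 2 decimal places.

2.27

Strategy A: R₀ = 0.82×0.6 + 0.65×0.9 + 0.54×0.5 + 0.39×0.7 = 1.6200
Strategy B: R₀ = 0.90×1.0 + 0.65×0.7 + 0.48×1.2 + 0.38×0.9 = 2.2730
Highest R₀: strategy B with 2.2730.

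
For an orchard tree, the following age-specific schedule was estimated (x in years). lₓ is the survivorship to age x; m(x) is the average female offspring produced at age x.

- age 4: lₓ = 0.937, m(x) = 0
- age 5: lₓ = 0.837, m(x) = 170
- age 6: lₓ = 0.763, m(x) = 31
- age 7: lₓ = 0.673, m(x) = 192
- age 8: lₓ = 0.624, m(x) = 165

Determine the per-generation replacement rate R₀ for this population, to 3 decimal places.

R₀ = Σ lₓ m(x):
  age 4: 0.937 × 0 = 0.0000
  age 5: 0.837 × 170 = 142.2900
  age 6: 0.763 × 31 = 23.6530
  age 7: 0.673 × 192 = 129.2160
  age 8: 0.624 × 165 = 102.9600
R₀ = 0.0000 + 142.2900 + 23.6530 + 129.2160 + 102.9600 = 398.1190

398.119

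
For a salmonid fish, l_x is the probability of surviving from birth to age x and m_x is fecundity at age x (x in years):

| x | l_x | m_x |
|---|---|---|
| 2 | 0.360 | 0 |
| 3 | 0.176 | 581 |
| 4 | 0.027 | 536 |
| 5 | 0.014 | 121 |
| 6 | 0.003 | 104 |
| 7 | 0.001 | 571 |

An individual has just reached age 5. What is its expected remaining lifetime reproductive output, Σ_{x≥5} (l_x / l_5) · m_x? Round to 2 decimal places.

l_5 = 0.014. Conditional survival from age 5 to x is l_x / l_5.
  x=5: (0.014/0.014) × 121 = 121.0000
  x=6: (0.003/0.014) × 104 = 22.2857
  x=7: (0.001/0.014) × 571 = 40.7857
Sum = 121.0000 + 22.2857 + 40.7857 = 184.0714

184.07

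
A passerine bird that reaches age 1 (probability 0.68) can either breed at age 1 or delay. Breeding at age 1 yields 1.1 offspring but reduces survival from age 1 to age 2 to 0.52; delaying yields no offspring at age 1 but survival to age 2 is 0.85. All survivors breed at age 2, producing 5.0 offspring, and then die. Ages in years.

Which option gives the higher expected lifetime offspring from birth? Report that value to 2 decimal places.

breed at age 1: R₀ = 0.68 × (1.1 + 0.52 × 5.0) = 0.68 × 3.7000 = 2.5160
delay to age 2: R₀ = 0.68 × (0.85 × 5.0) = 0.68 × 4.2500 = 2.8900
Higher: delay to age 2 (2.8900).

2.89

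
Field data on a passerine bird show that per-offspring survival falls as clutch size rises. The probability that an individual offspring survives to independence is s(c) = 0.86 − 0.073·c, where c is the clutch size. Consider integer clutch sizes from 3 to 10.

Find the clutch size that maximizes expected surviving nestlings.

6

Expected surviving nestlings = c × s(c):
  c=3: 3 × 0.641 = 1.923
  c=4: 4 × 0.568 = 2.272
  c=5: 5 × 0.495 = 2.475
  c=6: 6 × 0.422 = 2.532
  c=7: 7 × 0.349 = 2.443
  c=8: 8 × 0.276 = 2.208
  c=9: 9 × 0.203 = 1.827
  c=10: 10 × 0.130 = 1.300
Maximum at c = 6 (2.532 surviving nestlings).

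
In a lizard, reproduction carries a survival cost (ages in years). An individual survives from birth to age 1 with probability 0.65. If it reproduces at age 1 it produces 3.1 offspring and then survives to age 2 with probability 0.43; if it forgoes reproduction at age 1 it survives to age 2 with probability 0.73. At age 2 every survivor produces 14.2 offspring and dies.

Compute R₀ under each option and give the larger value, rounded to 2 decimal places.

6.74

breed at age 1: R₀ = 0.65 × (3.1 + 0.43 × 14.2) = 0.65 × 9.2060 = 5.9839
delay to age 2: R₀ = 0.65 × (0.73 × 14.2) = 0.65 × 10.3660 = 6.7379
Higher: delay to age 2 (6.7379).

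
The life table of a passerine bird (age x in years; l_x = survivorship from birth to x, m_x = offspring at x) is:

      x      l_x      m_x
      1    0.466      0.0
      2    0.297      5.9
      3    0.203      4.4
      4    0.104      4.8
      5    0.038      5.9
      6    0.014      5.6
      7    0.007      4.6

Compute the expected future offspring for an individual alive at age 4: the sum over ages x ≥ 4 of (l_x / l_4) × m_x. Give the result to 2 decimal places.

8.02

l_4 = 0.104. Conditional survival from age 4 to x is l_x / l_4.
  x=4: (0.104/0.104) × 4.8 = 4.8000
  x=5: (0.038/0.104) × 5.9 = 2.1558
  x=6: (0.014/0.104) × 5.6 = 0.7538
  x=7: (0.007/0.104) × 4.6 = 0.3096
Sum = 4.8000 + 2.1558 + 0.7538 + 0.3096 = 8.0192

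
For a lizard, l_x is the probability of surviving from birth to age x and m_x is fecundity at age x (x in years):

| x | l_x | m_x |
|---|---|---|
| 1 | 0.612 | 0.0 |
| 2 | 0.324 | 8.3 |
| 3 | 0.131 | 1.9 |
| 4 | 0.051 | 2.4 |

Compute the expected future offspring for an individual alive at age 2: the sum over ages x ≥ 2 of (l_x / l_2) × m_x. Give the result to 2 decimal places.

9.45

l_2 = 0.324. Conditional survival from age 2 to x is l_x / l_2.
  x=2: (0.324/0.324) × 8.3 = 8.3000
  x=3: (0.131/0.324) × 1.9 = 0.7682
  x=4: (0.051/0.324) × 2.4 = 0.3778
Sum = 8.3000 + 0.7682 + 0.3778 = 9.4460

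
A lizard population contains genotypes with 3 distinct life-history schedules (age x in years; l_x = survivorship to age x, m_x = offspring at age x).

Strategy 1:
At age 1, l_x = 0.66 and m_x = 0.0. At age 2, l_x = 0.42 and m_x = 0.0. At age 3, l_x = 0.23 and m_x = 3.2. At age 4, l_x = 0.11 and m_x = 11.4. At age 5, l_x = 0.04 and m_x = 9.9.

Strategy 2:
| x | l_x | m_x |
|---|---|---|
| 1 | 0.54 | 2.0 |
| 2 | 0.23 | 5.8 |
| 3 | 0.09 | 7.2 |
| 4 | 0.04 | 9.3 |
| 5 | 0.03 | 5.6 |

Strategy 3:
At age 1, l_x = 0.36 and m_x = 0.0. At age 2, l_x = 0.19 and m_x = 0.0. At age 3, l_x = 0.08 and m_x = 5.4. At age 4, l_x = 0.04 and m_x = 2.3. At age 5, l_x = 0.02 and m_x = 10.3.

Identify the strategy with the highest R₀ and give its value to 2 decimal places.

3.60

Strategy 1: R₀ = 0.66×0.0 + 0.42×0.0 + 0.23×3.2 + 0.11×11.4 + 0.04×9.9 = 2.3860
Strategy 2: R₀ = 0.54×2.0 + 0.23×5.8 + 0.09×7.2 + 0.04×9.3 + 0.03×5.6 = 3.6020
Strategy 3: R₀ = 0.36×0.0 + 0.19×0.0 + 0.08×5.4 + 0.04×2.3 + 0.02×10.3 = 0.7300
Highest R₀: strategy 2 with 3.6020.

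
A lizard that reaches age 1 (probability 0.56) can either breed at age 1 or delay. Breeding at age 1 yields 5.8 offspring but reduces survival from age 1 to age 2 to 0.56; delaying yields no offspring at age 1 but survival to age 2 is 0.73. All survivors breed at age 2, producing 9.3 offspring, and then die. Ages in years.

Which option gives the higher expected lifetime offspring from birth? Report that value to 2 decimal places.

breed at age 1: R₀ = 0.56 × (5.8 + 0.56 × 9.3) = 0.56 × 11.0080 = 6.1645
delay to age 2: R₀ = 0.56 × (0.73 × 9.3) = 0.56 × 6.7890 = 3.8018
Higher: breed at age 1 (6.1645).

6.16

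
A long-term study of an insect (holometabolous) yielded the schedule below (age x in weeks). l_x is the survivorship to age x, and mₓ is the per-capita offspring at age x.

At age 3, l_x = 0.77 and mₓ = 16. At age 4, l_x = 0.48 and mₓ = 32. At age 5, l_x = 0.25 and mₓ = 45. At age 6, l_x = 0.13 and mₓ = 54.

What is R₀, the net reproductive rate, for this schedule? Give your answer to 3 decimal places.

R₀ = Σ l_x mₓ:
  age 3: 0.77 × 16 = 12.3200
  age 4: 0.48 × 32 = 15.3600
  age 5: 0.25 × 45 = 11.2500
  age 6: 0.13 × 54 = 7.0200
R₀ = 12.3200 + 15.3600 + 11.2500 + 7.0200 = 45.9500

45.950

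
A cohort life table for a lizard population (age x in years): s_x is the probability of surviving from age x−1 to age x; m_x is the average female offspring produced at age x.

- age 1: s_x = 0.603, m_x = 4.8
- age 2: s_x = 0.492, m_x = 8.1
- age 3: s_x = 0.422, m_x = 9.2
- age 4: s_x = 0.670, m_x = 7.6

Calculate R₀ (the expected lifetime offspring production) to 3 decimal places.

7.087

Survivorship from birth: l_x = s_1·s_2·…·s_x.
  l_1 = 0.60300
  l_2 = 0.29668
  l_3 = 0.12520
  l_4 = 0.08388
R₀ = Σ l_x m_x:
  age 1: 0.60300 × 4.8 = 2.8944
  age 2: 0.29668 × 8.1 = 2.4031
  age 3: 0.12520 × 9.2 = 1.1518
  age 4: 0.08388 × 7.6 = 0.6375
R₀ = 2.8944 + 2.4031 + 1.1518 + 0.6375 = 7.0868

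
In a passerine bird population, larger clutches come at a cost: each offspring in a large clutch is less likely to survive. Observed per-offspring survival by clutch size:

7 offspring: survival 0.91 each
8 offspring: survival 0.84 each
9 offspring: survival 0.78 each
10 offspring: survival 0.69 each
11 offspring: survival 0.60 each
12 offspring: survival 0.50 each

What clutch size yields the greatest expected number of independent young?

Expected independent young = c × s(c):
  c=7: 7 × 0.91 = 6.370
  c=8: 8 × 0.84 = 6.720
  c=9: 9 × 0.78 = 7.020
  c=10: 10 × 0.69 = 6.900
  c=11: 11 × 0.60 = 6.600
  c=12: 12 × 0.50 = 6.000
Maximum at c = 9 (7.020 independent young).

9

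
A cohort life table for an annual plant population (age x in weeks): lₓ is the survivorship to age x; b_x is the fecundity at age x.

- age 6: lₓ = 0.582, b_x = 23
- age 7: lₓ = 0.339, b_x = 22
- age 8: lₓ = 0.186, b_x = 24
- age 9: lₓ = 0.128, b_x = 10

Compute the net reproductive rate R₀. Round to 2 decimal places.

R₀ = Σ lₓ b_x:
  age 6: 0.582 × 23 = 13.3860
  age 7: 0.339 × 22 = 7.4580
  age 8: 0.186 × 24 = 4.4640
  age 9: 0.128 × 10 = 1.2800
R₀ = 13.3860 + 7.4580 + 4.4640 + 1.2800 = 26.5880

26.59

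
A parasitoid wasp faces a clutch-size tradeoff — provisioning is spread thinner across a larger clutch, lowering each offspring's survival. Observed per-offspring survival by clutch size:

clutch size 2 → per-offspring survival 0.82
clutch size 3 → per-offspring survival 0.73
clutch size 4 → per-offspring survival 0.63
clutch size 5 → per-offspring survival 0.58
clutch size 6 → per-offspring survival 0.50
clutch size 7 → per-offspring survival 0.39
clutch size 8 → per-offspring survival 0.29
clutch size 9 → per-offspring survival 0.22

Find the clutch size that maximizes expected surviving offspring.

Expected surviving offspring = c × s(c):
  c=2: 2 × 0.82 = 1.640
  c=3: 3 × 0.73 = 2.190
  c=4: 4 × 0.63 = 2.520
  c=5: 5 × 0.58 = 2.900
  c=6: 6 × 0.50 = 3.000
  c=7: 7 × 0.39 = 2.730
  c=8: 8 × 0.29 = 2.320
  c=9: 9 × 0.22 = 1.980
Maximum at c = 6 (3.000 surviving offspring).

6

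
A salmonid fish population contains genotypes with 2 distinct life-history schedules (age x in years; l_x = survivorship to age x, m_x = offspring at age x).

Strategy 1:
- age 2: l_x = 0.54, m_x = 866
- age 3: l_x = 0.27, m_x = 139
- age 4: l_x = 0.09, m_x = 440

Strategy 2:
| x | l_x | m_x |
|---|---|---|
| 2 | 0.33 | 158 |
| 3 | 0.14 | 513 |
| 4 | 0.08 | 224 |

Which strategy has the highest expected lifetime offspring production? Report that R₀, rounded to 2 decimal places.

Strategy 1: R₀ = 0.54×866 + 0.27×139 + 0.09×440 = 544.7700
Strategy 2: R₀ = 0.33×158 + 0.14×513 + 0.08×224 = 141.8800
Highest R₀: strategy 1 with 544.7700.

544.77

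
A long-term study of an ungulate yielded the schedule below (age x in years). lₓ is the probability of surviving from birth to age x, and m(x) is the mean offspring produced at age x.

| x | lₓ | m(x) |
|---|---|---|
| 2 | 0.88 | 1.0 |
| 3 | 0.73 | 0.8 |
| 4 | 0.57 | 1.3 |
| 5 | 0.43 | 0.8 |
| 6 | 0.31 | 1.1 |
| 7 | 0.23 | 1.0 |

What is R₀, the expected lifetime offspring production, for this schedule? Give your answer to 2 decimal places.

R₀ = Σ lₓ m(x):
  age 2: 0.88 × 1.0 = 0.8800
  age 3: 0.73 × 0.8 = 0.5840
  age 4: 0.57 × 1.3 = 0.7410
  age 5: 0.43 × 0.8 = 0.3440
  age 6: 0.31 × 1.1 = 0.3410
  age 7: 0.23 × 1.0 = 0.2300
R₀ = 0.8800 + 0.5840 + 0.7410 + 0.3440 + 0.3410 + 0.2300 = 3.1200

3.12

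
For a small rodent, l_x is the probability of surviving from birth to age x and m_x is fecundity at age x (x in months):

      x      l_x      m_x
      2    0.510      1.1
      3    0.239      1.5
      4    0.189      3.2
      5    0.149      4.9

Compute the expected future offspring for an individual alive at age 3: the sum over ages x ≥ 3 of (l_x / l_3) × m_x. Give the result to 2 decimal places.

7.09

l_3 = 0.239. Conditional survival from age 3 to x is l_x / l_3.
  x=3: (0.239/0.239) × 1.5 = 1.5000
  x=4: (0.189/0.239) × 3.2 = 2.5305
  x=5: (0.149/0.239) × 4.9 = 3.0548
Sum = 1.5000 + 2.5305 + 3.0548 = 7.0854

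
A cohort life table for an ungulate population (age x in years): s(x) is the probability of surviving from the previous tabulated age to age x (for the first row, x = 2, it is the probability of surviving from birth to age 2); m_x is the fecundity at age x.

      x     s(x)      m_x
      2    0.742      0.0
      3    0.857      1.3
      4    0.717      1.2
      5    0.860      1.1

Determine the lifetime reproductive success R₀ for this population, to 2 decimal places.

Survivorship from birth: l_x = s_2·s_3·…·s_x.
  l_2 = 0.74200
  l_3 = 0.63589
  l_4 = 0.45594
  l_5 = 0.39210
R₀ = Σ l_x m_x:
  age 2: 0.74200 × 0.0 = 0.0000
  age 3: 0.63589 × 1.3 = 0.8267
  age 4: 0.45594 × 1.2 = 0.5471
  age 5: 0.39210 × 1.1 = 0.4313
R₀ = 0.0000 + 0.8267 + 0.5471 + 0.4313 = 1.8051

1.81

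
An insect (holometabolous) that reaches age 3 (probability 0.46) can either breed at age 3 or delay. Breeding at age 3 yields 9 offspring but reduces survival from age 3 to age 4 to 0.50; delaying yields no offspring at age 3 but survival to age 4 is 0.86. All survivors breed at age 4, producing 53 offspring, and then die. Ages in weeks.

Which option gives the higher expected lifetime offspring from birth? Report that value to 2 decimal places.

breed at age 3: R₀ = 0.46 × (9 + 0.50 × 53) = 0.46 × 35.5000 = 16.3300
delay to age 4: R₀ = 0.46 × (0.86 × 53) = 0.46 × 45.5800 = 20.9668
Higher: delay to age 4 (20.9668).

20.97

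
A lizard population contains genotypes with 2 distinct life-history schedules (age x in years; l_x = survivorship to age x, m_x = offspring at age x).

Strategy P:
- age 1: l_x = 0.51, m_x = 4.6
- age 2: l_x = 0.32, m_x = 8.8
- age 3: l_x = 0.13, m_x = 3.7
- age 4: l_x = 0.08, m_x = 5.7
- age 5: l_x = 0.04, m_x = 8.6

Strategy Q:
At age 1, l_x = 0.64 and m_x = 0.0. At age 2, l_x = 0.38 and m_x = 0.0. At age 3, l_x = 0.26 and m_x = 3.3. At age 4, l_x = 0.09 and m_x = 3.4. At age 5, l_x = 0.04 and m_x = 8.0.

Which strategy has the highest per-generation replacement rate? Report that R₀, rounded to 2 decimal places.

6.44

Strategy P: R₀ = 0.51×4.6 + 0.32×8.8 + 0.13×3.7 + 0.08×5.7 + 0.04×8.6 = 6.4430
Strategy Q: R₀ = 0.64×0.0 + 0.38×0.0 + 0.26×3.3 + 0.09×3.4 + 0.04×8.0 = 1.4840
Highest R₀: strategy P with 6.4430.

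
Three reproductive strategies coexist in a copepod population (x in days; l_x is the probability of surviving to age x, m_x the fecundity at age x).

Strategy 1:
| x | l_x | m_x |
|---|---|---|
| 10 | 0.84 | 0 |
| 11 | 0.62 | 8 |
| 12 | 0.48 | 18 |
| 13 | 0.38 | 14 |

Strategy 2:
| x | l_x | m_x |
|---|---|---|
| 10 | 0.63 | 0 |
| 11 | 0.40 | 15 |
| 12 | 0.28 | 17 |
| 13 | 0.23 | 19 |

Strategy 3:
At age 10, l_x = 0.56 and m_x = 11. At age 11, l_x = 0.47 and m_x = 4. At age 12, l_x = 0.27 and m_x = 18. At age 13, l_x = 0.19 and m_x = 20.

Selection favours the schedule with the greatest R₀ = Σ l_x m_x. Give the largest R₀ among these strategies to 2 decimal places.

18.92

Strategy 1: R₀ = 0.84×0 + 0.62×8 + 0.48×18 + 0.38×14 = 18.9200
Strategy 2: R₀ = 0.63×0 + 0.40×15 + 0.28×17 + 0.23×19 = 15.1300
Strategy 3: R₀ = 0.56×11 + 0.47×4 + 0.27×18 + 0.19×20 = 16.7000
Highest R₀: strategy 1 with 18.9200.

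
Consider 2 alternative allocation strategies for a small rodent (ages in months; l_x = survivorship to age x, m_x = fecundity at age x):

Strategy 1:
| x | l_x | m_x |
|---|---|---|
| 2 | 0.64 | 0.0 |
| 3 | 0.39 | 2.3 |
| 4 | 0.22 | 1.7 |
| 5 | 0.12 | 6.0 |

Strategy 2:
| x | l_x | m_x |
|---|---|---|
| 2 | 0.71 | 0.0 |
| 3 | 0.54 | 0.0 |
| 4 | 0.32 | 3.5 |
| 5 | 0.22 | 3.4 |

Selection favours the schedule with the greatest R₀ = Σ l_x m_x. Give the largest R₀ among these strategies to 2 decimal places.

1.99

Strategy 1: R₀ = 0.64×0.0 + 0.39×2.3 + 0.22×1.7 + 0.12×6.0 = 1.9910
Strategy 2: R₀ = 0.71×0.0 + 0.54×0.0 + 0.32×3.5 + 0.22×3.4 = 1.8680
Highest R₀: strategy 1 with 1.9910.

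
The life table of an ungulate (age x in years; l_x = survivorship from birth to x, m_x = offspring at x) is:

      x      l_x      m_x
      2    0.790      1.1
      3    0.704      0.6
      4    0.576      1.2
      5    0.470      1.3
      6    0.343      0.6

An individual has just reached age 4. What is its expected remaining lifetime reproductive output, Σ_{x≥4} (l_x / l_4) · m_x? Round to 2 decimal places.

2.62

l_4 = 0.576. Conditional survival from age 4 to x is l_x / l_4.
  x=4: (0.576/0.576) × 1.2 = 1.2000
  x=5: (0.470/0.576) × 1.3 = 1.0608
  x=6: (0.343/0.576) × 0.6 = 0.3573
Sum = 1.2000 + 1.0608 + 0.3573 = 2.6181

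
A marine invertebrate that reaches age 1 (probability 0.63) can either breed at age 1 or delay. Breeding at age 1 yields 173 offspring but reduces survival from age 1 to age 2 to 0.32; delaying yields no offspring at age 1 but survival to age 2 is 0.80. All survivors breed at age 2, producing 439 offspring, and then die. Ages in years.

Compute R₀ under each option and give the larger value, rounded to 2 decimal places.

breed at age 1: R₀ = 0.63 × (173 + 0.32 × 439) = 0.63 × 313.4800 = 197.4924
delay to age 2: R₀ = 0.63 × (0.80 × 439) = 0.63 × 351.2000 = 221.2560
Higher: delay to age 2 (221.2560).

221.26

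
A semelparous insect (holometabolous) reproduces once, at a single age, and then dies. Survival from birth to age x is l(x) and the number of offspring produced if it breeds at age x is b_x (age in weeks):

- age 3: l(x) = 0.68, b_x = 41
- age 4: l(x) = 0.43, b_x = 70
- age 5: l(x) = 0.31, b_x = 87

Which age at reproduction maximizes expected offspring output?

Expected offspring if breeding at age x = l(x) × b_x:
  age 3: 0.68 × 41 = 27.880
  age 4: 0.43 × 70 = 30.100
  age 5: 0.31 × 87 = 26.970
Maximum at age 4 (30.100).

4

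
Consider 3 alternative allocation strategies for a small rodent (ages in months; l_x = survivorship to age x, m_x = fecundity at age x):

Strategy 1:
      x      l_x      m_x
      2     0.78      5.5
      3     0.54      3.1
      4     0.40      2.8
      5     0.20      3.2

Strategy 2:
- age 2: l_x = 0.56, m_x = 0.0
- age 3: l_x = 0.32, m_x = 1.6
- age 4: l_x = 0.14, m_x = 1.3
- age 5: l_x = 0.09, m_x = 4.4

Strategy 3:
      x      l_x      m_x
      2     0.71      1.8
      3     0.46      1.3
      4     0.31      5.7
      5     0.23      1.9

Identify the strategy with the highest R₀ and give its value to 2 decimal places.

7.72

Strategy 1: R₀ = 0.78×5.5 + 0.54×3.1 + 0.40×2.8 + 0.20×3.2 = 7.7240
Strategy 2: R₀ = 0.56×0.0 + 0.32×1.6 + 0.14×1.3 + 0.09×4.4 = 1.0900
Strategy 3: R₀ = 0.71×1.8 + 0.46×1.3 + 0.31×5.7 + 0.23×1.9 = 4.0800
Highest R₀: strategy 1 with 7.7240.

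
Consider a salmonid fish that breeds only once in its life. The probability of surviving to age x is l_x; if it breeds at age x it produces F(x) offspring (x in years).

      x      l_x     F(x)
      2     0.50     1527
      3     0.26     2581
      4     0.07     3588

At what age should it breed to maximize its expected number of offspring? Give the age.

2

Expected offspring if breeding at age x = l_x × F(x):
  age 2: 0.50 × 1527 = 763.500
  age 3: 0.26 × 2581 = 671.060
  age 4: 0.07 × 3588 = 251.160
Maximum at age 2 (763.500).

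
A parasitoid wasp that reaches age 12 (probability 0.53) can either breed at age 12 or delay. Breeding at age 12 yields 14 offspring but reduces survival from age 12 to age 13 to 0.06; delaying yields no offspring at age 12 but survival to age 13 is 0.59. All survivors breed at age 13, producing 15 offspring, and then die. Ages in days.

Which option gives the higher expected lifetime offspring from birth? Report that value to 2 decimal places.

7.90

breed at age 12: R₀ = 0.53 × (14 + 0.06 × 15) = 0.53 × 14.9000 = 7.8970
delay to age 13: R₀ = 0.53 × (0.59 × 15) = 0.53 × 8.8500 = 4.6905
Higher: breed at age 12 (7.8970).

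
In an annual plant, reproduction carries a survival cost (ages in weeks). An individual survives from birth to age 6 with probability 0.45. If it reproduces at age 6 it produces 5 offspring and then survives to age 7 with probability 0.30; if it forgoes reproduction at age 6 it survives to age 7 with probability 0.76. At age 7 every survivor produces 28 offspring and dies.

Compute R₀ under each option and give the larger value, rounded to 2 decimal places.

9.58

breed at age 6: R₀ = 0.45 × (5 + 0.30 × 28) = 0.45 × 13.4000 = 6.0300
delay to age 7: R₀ = 0.45 × (0.76 × 28) = 0.45 × 21.2800 = 9.5760
Higher: delay to age 7 (9.5760).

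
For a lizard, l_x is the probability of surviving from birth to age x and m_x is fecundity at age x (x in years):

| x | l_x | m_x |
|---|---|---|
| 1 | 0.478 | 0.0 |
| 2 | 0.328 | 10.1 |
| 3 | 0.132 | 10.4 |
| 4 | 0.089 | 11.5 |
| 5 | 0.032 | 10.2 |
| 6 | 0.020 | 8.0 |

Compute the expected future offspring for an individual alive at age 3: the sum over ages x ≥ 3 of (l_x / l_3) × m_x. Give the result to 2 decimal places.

l_3 = 0.132. Conditional survival from age 3 to x is l_x / l_3.
  x=3: (0.132/0.132) × 10.4 = 10.4000
  x=4: (0.089/0.132) × 11.5 = 7.7538
  x=5: (0.032/0.132) × 10.2 = 2.4727
  x=6: (0.020/0.132) × 8.0 = 1.2121
Sum = 10.4000 + 7.7538 + 2.4727 + 1.2121 = 21.8386

21.84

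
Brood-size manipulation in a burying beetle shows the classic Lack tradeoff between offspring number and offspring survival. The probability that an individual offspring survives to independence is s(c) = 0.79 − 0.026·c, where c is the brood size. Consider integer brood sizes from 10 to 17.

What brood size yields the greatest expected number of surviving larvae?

Expected surviving larvae = c × s(c):
  c=10: 10 × 0.530 = 5.300
  c=11: 11 × 0.504 = 5.544
  c=12: 12 × 0.478 = 5.736
  c=13: 13 × 0.452 = 5.876
  c=14: 14 × 0.426 = 5.964
  c=15: 15 × 0.400 = 6.000
  c=16: 16 × 0.374 = 5.984
  c=17: 17 × 0.348 = 5.916
Maximum at c = 15 (6.000 surviving larvae).

15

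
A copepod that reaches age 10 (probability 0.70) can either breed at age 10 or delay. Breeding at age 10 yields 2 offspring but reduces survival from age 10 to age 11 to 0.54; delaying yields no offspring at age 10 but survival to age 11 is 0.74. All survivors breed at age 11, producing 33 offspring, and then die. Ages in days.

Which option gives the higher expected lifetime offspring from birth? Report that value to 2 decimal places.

breed at age 10: R₀ = 0.70 × (2 + 0.54 × 33) = 0.70 × 19.8200 = 13.8740
delay to age 11: R₀ = 0.70 × (0.74 × 33) = 0.70 × 24.4200 = 17.0940
Higher: delay to age 11 (17.0940).

17.09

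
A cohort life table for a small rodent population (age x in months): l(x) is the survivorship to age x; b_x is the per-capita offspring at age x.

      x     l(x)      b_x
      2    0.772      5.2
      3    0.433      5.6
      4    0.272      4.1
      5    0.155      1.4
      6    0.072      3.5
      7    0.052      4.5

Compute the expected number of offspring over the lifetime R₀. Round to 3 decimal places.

R₀ = Σ l(x) b_x:
  age 2: 0.772 × 5.2 = 4.0144
  age 3: 0.433 × 5.6 = 2.4248
  age 4: 0.272 × 4.1 = 1.1152
  age 5: 0.155 × 1.4 = 0.2170
  age 6: 0.072 × 3.5 = 0.2520
  age 7: 0.052 × 4.5 = 0.2340
R₀ = 4.0144 + 2.4248 + 1.1152 + 0.2170 + 0.2520 + 0.2340 = 8.2574

8.257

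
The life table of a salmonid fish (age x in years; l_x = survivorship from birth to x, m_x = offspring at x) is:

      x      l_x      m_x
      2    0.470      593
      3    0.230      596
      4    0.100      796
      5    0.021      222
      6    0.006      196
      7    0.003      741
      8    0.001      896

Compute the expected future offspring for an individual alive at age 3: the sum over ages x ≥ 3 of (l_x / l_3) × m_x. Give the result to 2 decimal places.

981.03

l_3 = 0.230. Conditional survival from age 3 to x is l_x / l_3.
  x=3: (0.230/0.230) × 596 = 596.0000
  x=4: (0.100/0.230) × 796 = 346.0870
  x=5: (0.021/0.230) × 222 = 20.2696
  x=6: (0.006/0.230) × 196 = 5.1130
  x=7: (0.003/0.230) × 741 = 9.6652
  x=8: (0.001/0.230) × 896 = 3.8957
Sum = 596.0000 + 346.0870 + 20.2696 + 5.1130 + 9.6652 + 3.8957 = 981.0304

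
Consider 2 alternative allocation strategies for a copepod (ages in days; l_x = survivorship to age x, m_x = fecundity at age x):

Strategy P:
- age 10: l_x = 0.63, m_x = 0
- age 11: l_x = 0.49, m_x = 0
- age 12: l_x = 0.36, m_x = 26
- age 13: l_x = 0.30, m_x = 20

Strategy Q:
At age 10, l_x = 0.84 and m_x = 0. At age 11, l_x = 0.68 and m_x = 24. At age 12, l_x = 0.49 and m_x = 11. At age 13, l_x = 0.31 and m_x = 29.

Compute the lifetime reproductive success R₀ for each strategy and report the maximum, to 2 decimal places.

Strategy P: R₀ = 0.63×0 + 0.49×0 + 0.36×26 + 0.30×20 = 15.3600
Strategy Q: R₀ = 0.84×0 + 0.68×24 + 0.49×11 + 0.31×29 = 30.7000
Highest R₀: strategy Q with 30.7000.

30.70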